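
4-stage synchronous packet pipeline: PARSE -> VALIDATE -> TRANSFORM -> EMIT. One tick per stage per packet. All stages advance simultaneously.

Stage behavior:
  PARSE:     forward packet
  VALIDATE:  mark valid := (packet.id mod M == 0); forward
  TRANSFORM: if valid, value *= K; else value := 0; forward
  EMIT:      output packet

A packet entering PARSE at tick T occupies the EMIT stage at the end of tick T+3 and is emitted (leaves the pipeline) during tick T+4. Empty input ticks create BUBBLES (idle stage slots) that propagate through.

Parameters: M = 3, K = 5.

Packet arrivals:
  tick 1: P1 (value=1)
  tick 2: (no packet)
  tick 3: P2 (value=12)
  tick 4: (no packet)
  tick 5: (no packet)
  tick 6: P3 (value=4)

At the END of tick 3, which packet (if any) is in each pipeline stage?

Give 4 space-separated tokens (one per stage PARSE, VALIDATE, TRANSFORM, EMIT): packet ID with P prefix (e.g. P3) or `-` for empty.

Answer: P2 - P1 -

Derivation:
Tick 1: [PARSE:P1(v=1,ok=F), VALIDATE:-, TRANSFORM:-, EMIT:-] out:-; in:P1
Tick 2: [PARSE:-, VALIDATE:P1(v=1,ok=F), TRANSFORM:-, EMIT:-] out:-; in:-
Tick 3: [PARSE:P2(v=12,ok=F), VALIDATE:-, TRANSFORM:P1(v=0,ok=F), EMIT:-] out:-; in:P2
At end of tick 3: ['P2', '-', 'P1', '-']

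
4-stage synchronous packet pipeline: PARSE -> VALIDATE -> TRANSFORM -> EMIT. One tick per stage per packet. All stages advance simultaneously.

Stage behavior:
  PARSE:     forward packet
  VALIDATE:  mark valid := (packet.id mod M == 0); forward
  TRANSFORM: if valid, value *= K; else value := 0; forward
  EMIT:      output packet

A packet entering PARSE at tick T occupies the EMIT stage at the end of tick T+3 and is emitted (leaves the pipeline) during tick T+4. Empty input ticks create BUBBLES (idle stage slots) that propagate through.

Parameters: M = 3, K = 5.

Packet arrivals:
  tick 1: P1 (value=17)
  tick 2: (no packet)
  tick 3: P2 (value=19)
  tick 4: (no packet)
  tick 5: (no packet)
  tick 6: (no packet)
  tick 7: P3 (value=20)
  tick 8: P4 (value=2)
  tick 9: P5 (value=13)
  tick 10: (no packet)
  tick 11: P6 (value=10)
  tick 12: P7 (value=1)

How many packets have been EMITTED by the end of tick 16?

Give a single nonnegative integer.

Answer: 7

Derivation:
Tick 1: [PARSE:P1(v=17,ok=F), VALIDATE:-, TRANSFORM:-, EMIT:-] out:-; in:P1
Tick 2: [PARSE:-, VALIDATE:P1(v=17,ok=F), TRANSFORM:-, EMIT:-] out:-; in:-
Tick 3: [PARSE:P2(v=19,ok=F), VALIDATE:-, TRANSFORM:P1(v=0,ok=F), EMIT:-] out:-; in:P2
Tick 4: [PARSE:-, VALIDATE:P2(v=19,ok=F), TRANSFORM:-, EMIT:P1(v=0,ok=F)] out:-; in:-
Tick 5: [PARSE:-, VALIDATE:-, TRANSFORM:P2(v=0,ok=F), EMIT:-] out:P1(v=0); in:-
Tick 6: [PARSE:-, VALIDATE:-, TRANSFORM:-, EMIT:P2(v=0,ok=F)] out:-; in:-
Tick 7: [PARSE:P3(v=20,ok=F), VALIDATE:-, TRANSFORM:-, EMIT:-] out:P2(v=0); in:P3
Tick 8: [PARSE:P4(v=2,ok=F), VALIDATE:P3(v=20,ok=T), TRANSFORM:-, EMIT:-] out:-; in:P4
Tick 9: [PARSE:P5(v=13,ok=F), VALIDATE:P4(v=2,ok=F), TRANSFORM:P3(v=100,ok=T), EMIT:-] out:-; in:P5
Tick 10: [PARSE:-, VALIDATE:P5(v=13,ok=F), TRANSFORM:P4(v=0,ok=F), EMIT:P3(v=100,ok=T)] out:-; in:-
Tick 11: [PARSE:P6(v=10,ok=F), VALIDATE:-, TRANSFORM:P5(v=0,ok=F), EMIT:P4(v=0,ok=F)] out:P3(v=100); in:P6
Tick 12: [PARSE:P7(v=1,ok=F), VALIDATE:P6(v=10,ok=T), TRANSFORM:-, EMIT:P5(v=0,ok=F)] out:P4(v=0); in:P7
Tick 13: [PARSE:-, VALIDATE:P7(v=1,ok=F), TRANSFORM:P6(v=50,ok=T), EMIT:-] out:P5(v=0); in:-
Tick 14: [PARSE:-, VALIDATE:-, TRANSFORM:P7(v=0,ok=F), EMIT:P6(v=50,ok=T)] out:-; in:-
Tick 15: [PARSE:-, VALIDATE:-, TRANSFORM:-, EMIT:P7(v=0,ok=F)] out:P6(v=50); in:-
Tick 16: [PARSE:-, VALIDATE:-, TRANSFORM:-, EMIT:-] out:P7(v=0); in:-
Emitted by tick 16: ['P1', 'P2', 'P3', 'P4', 'P5', 'P6', 'P7']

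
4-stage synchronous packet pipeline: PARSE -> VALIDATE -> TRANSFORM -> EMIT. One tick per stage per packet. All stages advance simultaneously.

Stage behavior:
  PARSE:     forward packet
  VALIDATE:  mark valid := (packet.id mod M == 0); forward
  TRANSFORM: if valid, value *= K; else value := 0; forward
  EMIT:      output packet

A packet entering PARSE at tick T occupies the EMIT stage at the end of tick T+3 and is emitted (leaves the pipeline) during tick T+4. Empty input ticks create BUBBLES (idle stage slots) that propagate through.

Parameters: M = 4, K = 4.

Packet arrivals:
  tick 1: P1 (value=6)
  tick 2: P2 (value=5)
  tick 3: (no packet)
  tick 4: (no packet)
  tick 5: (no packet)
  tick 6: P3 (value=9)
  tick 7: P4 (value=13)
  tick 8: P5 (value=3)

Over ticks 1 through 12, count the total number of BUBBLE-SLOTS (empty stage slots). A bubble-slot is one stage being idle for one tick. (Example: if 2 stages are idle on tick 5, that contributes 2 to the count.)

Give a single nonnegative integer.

Tick 1: [PARSE:P1(v=6,ok=F), VALIDATE:-, TRANSFORM:-, EMIT:-] out:-; bubbles=3
Tick 2: [PARSE:P2(v=5,ok=F), VALIDATE:P1(v=6,ok=F), TRANSFORM:-, EMIT:-] out:-; bubbles=2
Tick 3: [PARSE:-, VALIDATE:P2(v=5,ok=F), TRANSFORM:P1(v=0,ok=F), EMIT:-] out:-; bubbles=2
Tick 4: [PARSE:-, VALIDATE:-, TRANSFORM:P2(v=0,ok=F), EMIT:P1(v=0,ok=F)] out:-; bubbles=2
Tick 5: [PARSE:-, VALIDATE:-, TRANSFORM:-, EMIT:P2(v=0,ok=F)] out:P1(v=0); bubbles=3
Tick 6: [PARSE:P3(v=9,ok=F), VALIDATE:-, TRANSFORM:-, EMIT:-] out:P2(v=0); bubbles=3
Tick 7: [PARSE:P4(v=13,ok=F), VALIDATE:P3(v=9,ok=F), TRANSFORM:-, EMIT:-] out:-; bubbles=2
Tick 8: [PARSE:P5(v=3,ok=F), VALIDATE:P4(v=13,ok=T), TRANSFORM:P3(v=0,ok=F), EMIT:-] out:-; bubbles=1
Tick 9: [PARSE:-, VALIDATE:P5(v=3,ok=F), TRANSFORM:P4(v=52,ok=T), EMIT:P3(v=0,ok=F)] out:-; bubbles=1
Tick 10: [PARSE:-, VALIDATE:-, TRANSFORM:P5(v=0,ok=F), EMIT:P4(v=52,ok=T)] out:P3(v=0); bubbles=2
Tick 11: [PARSE:-, VALIDATE:-, TRANSFORM:-, EMIT:P5(v=0,ok=F)] out:P4(v=52); bubbles=3
Tick 12: [PARSE:-, VALIDATE:-, TRANSFORM:-, EMIT:-] out:P5(v=0); bubbles=4
Total bubble-slots: 28

Answer: 28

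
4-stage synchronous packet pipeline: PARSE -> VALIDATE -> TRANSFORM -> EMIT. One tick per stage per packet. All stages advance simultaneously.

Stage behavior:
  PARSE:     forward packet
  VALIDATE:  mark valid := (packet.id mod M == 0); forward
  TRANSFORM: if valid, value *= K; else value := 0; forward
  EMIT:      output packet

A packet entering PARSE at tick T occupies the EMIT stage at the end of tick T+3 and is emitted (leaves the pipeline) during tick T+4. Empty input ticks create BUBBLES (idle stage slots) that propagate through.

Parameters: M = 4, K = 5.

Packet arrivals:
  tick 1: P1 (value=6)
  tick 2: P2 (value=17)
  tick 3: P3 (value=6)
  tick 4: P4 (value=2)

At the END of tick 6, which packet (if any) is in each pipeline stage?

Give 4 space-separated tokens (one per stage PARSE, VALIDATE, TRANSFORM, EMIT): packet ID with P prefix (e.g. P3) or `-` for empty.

Tick 1: [PARSE:P1(v=6,ok=F), VALIDATE:-, TRANSFORM:-, EMIT:-] out:-; in:P1
Tick 2: [PARSE:P2(v=17,ok=F), VALIDATE:P1(v=6,ok=F), TRANSFORM:-, EMIT:-] out:-; in:P2
Tick 3: [PARSE:P3(v=6,ok=F), VALIDATE:P2(v=17,ok=F), TRANSFORM:P1(v=0,ok=F), EMIT:-] out:-; in:P3
Tick 4: [PARSE:P4(v=2,ok=F), VALIDATE:P3(v=6,ok=F), TRANSFORM:P2(v=0,ok=F), EMIT:P1(v=0,ok=F)] out:-; in:P4
Tick 5: [PARSE:-, VALIDATE:P4(v=2,ok=T), TRANSFORM:P3(v=0,ok=F), EMIT:P2(v=0,ok=F)] out:P1(v=0); in:-
Tick 6: [PARSE:-, VALIDATE:-, TRANSFORM:P4(v=10,ok=T), EMIT:P3(v=0,ok=F)] out:P2(v=0); in:-
At end of tick 6: ['-', '-', 'P4', 'P3']

Answer: - - P4 P3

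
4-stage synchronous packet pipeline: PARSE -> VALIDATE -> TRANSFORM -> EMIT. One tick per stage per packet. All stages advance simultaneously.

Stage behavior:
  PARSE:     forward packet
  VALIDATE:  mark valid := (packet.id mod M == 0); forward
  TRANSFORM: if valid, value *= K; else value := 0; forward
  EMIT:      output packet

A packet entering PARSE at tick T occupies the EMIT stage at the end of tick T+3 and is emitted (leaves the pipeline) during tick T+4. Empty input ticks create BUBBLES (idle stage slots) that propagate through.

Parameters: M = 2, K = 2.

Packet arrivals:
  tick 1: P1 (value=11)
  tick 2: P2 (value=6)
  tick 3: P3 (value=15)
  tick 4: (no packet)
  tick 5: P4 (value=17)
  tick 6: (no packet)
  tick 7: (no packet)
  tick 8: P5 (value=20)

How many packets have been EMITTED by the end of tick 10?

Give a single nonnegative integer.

Tick 1: [PARSE:P1(v=11,ok=F), VALIDATE:-, TRANSFORM:-, EMIT:-] out:-; in:P1
Tick 2: [PARSE:P2(v=6,ok=F), VALIDATE:P1(v=11,ok=F), TRANSFORM:-, EMIT:-] out:-; in:P2
Tick 3: [PARSE:P3(v=15,ok=F), VALIDATE:P2(v=6,ok=T), TRANSFORM:P1(v=0,ok=F), EMIT:-] out:-; in:P3
Tick 4: [PARSE:-, VALIDATE:P3(v=15,ok=F), TRANSFORM:P2(v=12,ok=T), EMIT:P1(v=0,ok=F)] out:-; in:-
Tick 5: [PARSE:P4(v=17,ok=F), VALIDATE:-, TRANSFORM:P3(v=0,ok=F), EMIT:P2(v=12,ok=T)] out:P1(v=0); in:P4
Tick 6: [PARSE:-, VALIDATE:P4(v=17,ok=T), TRANSFORM:-, EMIT:P3(v=0,ok=F)] out:P2(v=12); in:-
Tick 7: [PARSE:-, VALIDATE:-, TRANSFORM:P4(v=34,ok=T), EMIT:-] out:P3(v=0); in:-
Tick 8: [PARSE:P5(v=20,ok=F), VALIDATE:-, TRANSFORM:-, EMIT:P4(v=34,ok=T)] out:-; in:P5
Tick 9: [PARSE:-, VALIDATE:P5(v=20,ok=F), TRANSFORM:-, EMIT:-] out:P4(v=34); in:-
Tick 10: [PARSE:-, VALIDATE:-, TRANSFORM:P5(v=0,ok=F), EMIT:-] out:-; in:-
Emitted by tick 10: ['P1', 'P2', 'P3', 'P4']

Answer: 4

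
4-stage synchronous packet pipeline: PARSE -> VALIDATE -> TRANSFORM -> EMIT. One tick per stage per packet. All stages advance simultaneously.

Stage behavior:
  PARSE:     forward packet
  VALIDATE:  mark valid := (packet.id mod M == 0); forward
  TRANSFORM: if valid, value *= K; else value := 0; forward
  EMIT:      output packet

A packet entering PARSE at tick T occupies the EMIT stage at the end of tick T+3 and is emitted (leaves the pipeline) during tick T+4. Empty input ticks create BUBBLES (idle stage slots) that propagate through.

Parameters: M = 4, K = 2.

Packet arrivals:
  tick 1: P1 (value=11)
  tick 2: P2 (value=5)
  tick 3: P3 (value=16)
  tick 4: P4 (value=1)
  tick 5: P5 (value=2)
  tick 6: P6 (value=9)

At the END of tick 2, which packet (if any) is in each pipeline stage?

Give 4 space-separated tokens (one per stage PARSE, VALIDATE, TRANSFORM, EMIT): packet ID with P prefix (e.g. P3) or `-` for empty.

Answer: P2 P1 - -

Derivation:
Tick 1: [PARSE:P1(v=11,ok=F), VALIDATE:-, TRANSFORM:-, EMIT:-] out:-; in:P1
Tick 2: [PARSE:P2(v=5,ok=F), VALIDATE:P1(v=11,ok=F), TRANSFORM:-, EMIT:-] out:-; in:P2
At end of tick 2: ['P2', 'P1', '-', '-']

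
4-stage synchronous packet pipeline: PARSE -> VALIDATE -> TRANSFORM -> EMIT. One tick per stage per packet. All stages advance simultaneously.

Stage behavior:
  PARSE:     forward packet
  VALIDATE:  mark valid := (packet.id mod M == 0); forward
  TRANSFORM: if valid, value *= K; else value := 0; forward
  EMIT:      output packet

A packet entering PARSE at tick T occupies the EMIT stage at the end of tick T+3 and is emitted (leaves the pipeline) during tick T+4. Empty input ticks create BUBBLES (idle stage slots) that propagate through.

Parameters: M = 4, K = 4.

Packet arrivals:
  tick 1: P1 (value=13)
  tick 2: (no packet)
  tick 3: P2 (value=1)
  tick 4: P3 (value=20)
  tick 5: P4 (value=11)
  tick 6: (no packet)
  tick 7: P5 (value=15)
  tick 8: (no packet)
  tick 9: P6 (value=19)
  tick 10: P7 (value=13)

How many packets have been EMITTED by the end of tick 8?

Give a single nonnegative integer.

Answer: 3

Derivation:
Tick 1: [PARSE:P1(v=13,ok=F), VALIDATE:-, TRANSFORM:-, EMIT:-] out:-; in:P1
Tick 2: [PARSE:-, VALIDATE:P1(v=13,ok=F), TRANSFORM:-, EMIT:-] out:-; in:-
Tick 3: [PARSE:P2(v=1,ok=F), VALIDATE:-, TRANSFORM:P1(v=0,ok=F), EMIT:-] out:-; in:P2
Tick 4: [PARSE:P3(v=20,ok=F), VALIDATE:P2(v=1,ok=F), TRANSFORM:-, EMIT:P1(v=0,ok=F)] out:-; in:P3
Tick 5: [PARSE:P4(v=11,ok=F), VALIDATE:P3(v=20,ok=F), TRANSFORM:P2(v=0,ok=F), EMIT:-] out:P1(v=0); in:P4
Tick 6: [PARSE:-, VALIDATE:P4(v=11,ok=T), TRANSFORM:P3(v=0,ok=F), EMIT:P2(v=0,ok=F)] out:-; in:-
Tick 7: [PARSE:P5(v=15,ok=F), VALIDATE:-, TRANSFORM:P4(v=44,ok=T), EMIT:P3(v=0,ok=F)] out:P2(v=0); in:P5
Tick 8: [PARSE:-, VALIDATE:P5(v=15,ok=F), TRANSFORM:-, EMIT:P4(v=44,ok=T)] out:P3(v=0); in:-
Emitted by tick 8: ['P1', 'P2', 'P3']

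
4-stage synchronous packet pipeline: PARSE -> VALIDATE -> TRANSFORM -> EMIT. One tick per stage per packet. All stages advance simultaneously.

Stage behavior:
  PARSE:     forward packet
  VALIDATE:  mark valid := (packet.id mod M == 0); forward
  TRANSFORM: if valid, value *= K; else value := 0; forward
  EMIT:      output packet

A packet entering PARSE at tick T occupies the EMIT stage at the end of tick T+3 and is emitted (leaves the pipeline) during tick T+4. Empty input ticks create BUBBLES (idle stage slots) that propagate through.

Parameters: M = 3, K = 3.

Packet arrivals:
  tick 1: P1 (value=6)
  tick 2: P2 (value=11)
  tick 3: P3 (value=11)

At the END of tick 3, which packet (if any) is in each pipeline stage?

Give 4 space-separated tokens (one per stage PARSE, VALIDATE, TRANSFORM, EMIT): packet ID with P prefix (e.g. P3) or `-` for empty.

Answer: P3 P2 P1 -

Derivation:
Tick 1: [PARSE:P1(v=6,ok=F), VALIDATE:-, TRANSFORM:-, EMIT:-] out:-; in:P1
Tick 2: [PARSE:P2(v=11,ok=F), VALIDATE:P1(v=6,ok=F), TRANSFORM:-, EMIT:-] out:-; in:P2
Tick 3: [PARSE:P3(v=11,ok=F), VALIDATE:P2(v=11,ok=F), TRANSFORM:P1(v=0,ok=F), EMIT:-] out:-; in:P3
At end of tick 3: ['P3', 'P2', 'P1', '-']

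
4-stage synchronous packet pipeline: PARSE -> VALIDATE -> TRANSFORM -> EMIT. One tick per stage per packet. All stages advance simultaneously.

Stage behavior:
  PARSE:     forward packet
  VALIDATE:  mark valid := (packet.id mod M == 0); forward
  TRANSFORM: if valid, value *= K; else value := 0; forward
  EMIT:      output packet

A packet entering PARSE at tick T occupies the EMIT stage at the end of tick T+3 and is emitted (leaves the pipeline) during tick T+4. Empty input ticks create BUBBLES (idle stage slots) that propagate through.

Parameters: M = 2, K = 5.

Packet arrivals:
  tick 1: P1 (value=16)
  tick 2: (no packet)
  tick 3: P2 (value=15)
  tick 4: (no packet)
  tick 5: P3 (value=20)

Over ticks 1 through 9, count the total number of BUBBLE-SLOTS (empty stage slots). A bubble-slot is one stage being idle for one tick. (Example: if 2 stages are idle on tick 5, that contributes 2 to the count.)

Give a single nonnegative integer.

Tick 1: [PARSE:P1(v=16,ok=F), VALIDATE:-, TRANSFORM:-, EMIT:-] out:-; bubbles=3
Tick 2: [PARSE:-, VALIDATE:P1(v=16,ok=F), TRANSFORM:-, EMIT:-] out:-; bubbles=3
Tick 3: [PARSE:P2(v=15,ok=F), VALIDATE:-, TRANSFORM:P1(v=0,ok=F), EMIT:-] out:-; bubbles=2
Tick 4: [PARSE:-, VALIDATE:P2(v=15,ok=T), TRANSFORM:-, EMIT:P1(v=0,ok=F)] out:-; bubbles=2
Tick 5: [PARSE:P3(v=20,ok=F), VALIDATE:-, TRANSFORM:P2(v=75,ok=T), EMIT:-] out:P1(v=0); bubbles=2
Tick 6: [PARSE:-, VALIDATE:P3(v=20,ok=F), TRANSFORM:-, EMIT:P2(v=75,ok=T)] out:-; bubbles=2
Tick 7: [PARSE:-, VALIDATE:-, TRANSFORM:P3(v=0,ok=F), EMIT:-] out:P2(v=75); bubbles=3
Tick 8: [PARSE:-, VALIDATE:-, TRANSFORM:-, EMIT:P3(v=0,ok=F)] out:-; bubbles=3
Tick 9: [PARSE:-, VALIDATE:-, TRANSFORM:-, EMIT:-] out:P3(v=0); bubbles=4
Total bubble-slots: 24

Answer: 24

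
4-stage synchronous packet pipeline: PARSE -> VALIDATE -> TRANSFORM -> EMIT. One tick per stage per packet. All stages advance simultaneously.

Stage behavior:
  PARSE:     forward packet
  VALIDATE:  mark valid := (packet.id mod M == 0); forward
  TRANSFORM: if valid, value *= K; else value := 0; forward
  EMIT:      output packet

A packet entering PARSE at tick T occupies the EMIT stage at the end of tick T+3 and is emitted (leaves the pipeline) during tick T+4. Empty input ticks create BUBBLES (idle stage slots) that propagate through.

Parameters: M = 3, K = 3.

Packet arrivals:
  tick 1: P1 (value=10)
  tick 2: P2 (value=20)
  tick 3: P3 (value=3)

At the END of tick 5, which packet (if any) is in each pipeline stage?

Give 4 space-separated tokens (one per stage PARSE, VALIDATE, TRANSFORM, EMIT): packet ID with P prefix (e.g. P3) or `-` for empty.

Tick 1: [PARSE:P1(v=10,ok=F), VALIDATE:-, TRANSFORM:-, EMIT:-] out:-; in:P1
Tick 2: [PARSE:P2(v=20,ok=F), VALIDATE:P1(v=10,ok=F), TRANSFORM:-, EMIT:-] out:-; in:P2
Tick 3: [PARSE:P3(v=3,ok=F), VALIDATE:P2(v=20,ok=F), TRANSFORM:P1(v=0,ok=F), EMIT:-] out:-; in:P3
Tick 4: [PARSE:-, VALIDATE:P3(v=3,ok=T), TRANSFORM:P2(v=0,ok=F), EMIT:P1(v=0,ok=F)] out:-; in:-
Tick 5: [PARSE:-, VALIDATE:-, TRANSFORM:P3(v=9,ok=T), EMIT:P2(v=0,ok=F)] out:P1(v=0); in:-
At end of tick 5: ['-', '-', 'P3', 'P2']

Answer: - - P3 P2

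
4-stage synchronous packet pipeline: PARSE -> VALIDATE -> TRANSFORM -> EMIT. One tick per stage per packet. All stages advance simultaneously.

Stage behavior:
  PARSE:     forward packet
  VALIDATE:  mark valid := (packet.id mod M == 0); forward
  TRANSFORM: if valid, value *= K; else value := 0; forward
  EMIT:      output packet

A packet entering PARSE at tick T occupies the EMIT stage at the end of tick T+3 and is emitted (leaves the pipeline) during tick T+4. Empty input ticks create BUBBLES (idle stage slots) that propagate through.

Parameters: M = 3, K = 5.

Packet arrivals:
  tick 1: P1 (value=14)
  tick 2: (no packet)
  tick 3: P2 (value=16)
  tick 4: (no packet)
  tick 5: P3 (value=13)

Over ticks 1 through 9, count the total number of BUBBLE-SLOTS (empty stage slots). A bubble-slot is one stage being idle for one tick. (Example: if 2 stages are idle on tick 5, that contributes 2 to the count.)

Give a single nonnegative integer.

Answer: 24

Derivation:
Tick 1: [PARSE:P1(v=14,ok=F), VALIDATE:-, TRANSFORM:-, EMIT:-] out:-; bubbles=3
Tick 2: [PARSE:-, VALIDATE:P1(v=14,ok=F), TRANSFORM:-, EMIT:-] out:-; bubbles=3
Tick 3: [PARSE:P2(v=16,ok=F), VALIDATE:-, TRANSFORM:P1(v=0,ok=F), EMIT:-] out:-; bubbles=2
Tick 4: [PARSE:-, VALIDATE:P2(v=16,ok=F), TRANSFORM:-, EMIT:P1(v=0,ok=F)] out:-; bubbles=2
Tick 5: [PARSE:P3(v=13,ok=F), VALIDATE:-, TRANSFORM:P2(v=0,ok=F), EMIT:-] out:P1(v=0); bubbles=2
Tick 6: [PARSE:-, VALIDATE:P3(v=13,ok=T), TRANSFORM:-, EMIT:P2(v=0,ok=F)] out:-; bubbles=2
Tick 7: [PARSE:-, VALIDATE:-, TRANSFORM:P3(v=65,ok=T), EMIT:-] out:P2(v=0); bubbles=3
Tick 8: [PARSE:-, VALIDATE:-, TRANSFORM:-, EMIT:P3(v=65,ok=T)] out:-; bubbles=3
Tick 9: [PARSE:-, VALIDATE:-, TRANSFORM:-, EMIT:-] out:P3(v=65); bubbles=4
Total bubble-slots: 24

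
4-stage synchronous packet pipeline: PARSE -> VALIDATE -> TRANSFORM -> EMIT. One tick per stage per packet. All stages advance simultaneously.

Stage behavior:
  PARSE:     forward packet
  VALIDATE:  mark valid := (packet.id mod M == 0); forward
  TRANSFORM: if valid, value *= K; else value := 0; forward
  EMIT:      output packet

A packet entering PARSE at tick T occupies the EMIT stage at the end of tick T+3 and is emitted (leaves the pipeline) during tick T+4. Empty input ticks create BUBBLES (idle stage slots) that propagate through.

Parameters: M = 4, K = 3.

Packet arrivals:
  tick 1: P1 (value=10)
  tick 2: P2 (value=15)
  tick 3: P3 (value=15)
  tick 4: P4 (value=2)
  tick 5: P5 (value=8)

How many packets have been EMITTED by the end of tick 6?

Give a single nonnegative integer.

Answer: 2

Derivation:
Tick 1: [PARSE:P1(v=10,ok=F), VALIDATE:-, TRANSFORM:-, EMIT:-] out:-; in:P1
Tick 2: [PARSE:P2(v=15,ok=F), VALIDATE:P1(v=10,ok=F), TRANSFORM:-, EMIT:-] out:-; in:P2
Tick 3: [PARSE:P3(v=15,ok=F), VALIDATE:P2(v=15,ok=F), TRANSFORM:P1(v=0,ok=F), EMIT:-] out:-; in:P3
Tick 4: [PARSE:P4(v=2,ok=F), VALIDATE:P3(v=15,ok=F), TRANSFORM:P2(v=0,ok=F), EMIT:P1(v=0,ok=F)] out:-; in:P4
Tick 5: [PARSE:P5(v=8,ok=F), VALIDATE:P4(v=2,ok=T), TRANSFORM:P3(v=0,ok=F), EMIT:P2(v=0,ok=F)] out:P1(v=0); in:P5
Tick 6: [PARSE:-, VALIDATE:P5(v=8,ok=F), TRANSFORM:P4(v=6,ok=T), EMIT:P3(v=0,ok=F)] out:P2(v=0); in:-
Emitted by tick 6: ['P1', 'P2']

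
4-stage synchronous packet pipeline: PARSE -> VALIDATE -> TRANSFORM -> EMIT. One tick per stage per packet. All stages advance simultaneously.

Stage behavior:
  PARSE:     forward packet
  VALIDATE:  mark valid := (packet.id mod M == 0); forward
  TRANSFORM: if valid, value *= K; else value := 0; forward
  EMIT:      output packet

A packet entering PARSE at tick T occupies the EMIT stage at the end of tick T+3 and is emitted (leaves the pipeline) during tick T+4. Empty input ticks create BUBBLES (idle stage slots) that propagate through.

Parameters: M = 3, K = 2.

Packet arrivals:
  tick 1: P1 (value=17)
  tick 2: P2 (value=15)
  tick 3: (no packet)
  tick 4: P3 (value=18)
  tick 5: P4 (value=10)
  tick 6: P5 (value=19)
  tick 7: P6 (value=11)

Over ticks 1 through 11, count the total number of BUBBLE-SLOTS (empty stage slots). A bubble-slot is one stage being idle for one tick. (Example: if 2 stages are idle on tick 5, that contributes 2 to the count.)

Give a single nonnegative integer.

Answer: 20

Derivation:
Tick 1: [PARSE:P1(v=17,ok=F), VALIDATE:-, TRANSFORM:-, EMIT:-] out:-; bubbles=3
Tick 2: [PARSE:P2(v=15,ok=F), VALIDATE:P1(v=17,ok=F), TRANSFORM:-, EMIT:-] out:-; bubbles=2
Tick 3: [PARSE:-, VALIDATE:P2(v=15,ok=F), TRANSFORM:P1(v=0,ok=F), EMIT:-] out:-; bubbles=2
Tick 4: [PARSE:P3(v=18,ok=F), VALIDATE:-, TRANSFORM:P2(v=0,ok=F), EMIT:P1(v=0,ok=F)] out:-; bubbles=1
Tick 5: [PARSE:P4(v=10,ok=F), VALIDATE:P3(v=18,ok=T), TRANSFORM:-, EMIT:P2(v=0,ok=F)] out:P1(v=0); bubbles=1
Tick 6: [PARSE:P5(v=19,ok=F), VALIDATE:P4(v=10,ok=F), TRANSFORM:P3(v=36,ok=T), EMIT:-] out:P2(v=0); bubbles=1
Tick 7: [PARSE:P6(v=11,ok=F), VALIDATE:P5(v=19,ok=F), TRANSFORM:P4(v=0,ok=F), EMIT:P3(v=36,ok=T)] out:-; bubbles=0
Tick 8: [PARSE:-, VALIDATE:P6(v=11,ok=T), TRANSFORM:P5(v=0,ok=F), EMIT:P4(v=0,ok=F)] out:P3(v=36); bubbles=1
Tick 9: [PARSE:-, VALIDATE:-, TRANSFORM:P6(v=22,ok=T), EMIT:P5(v=0,ok=F)] out:P4(v=0); bubbles=2
Tick 10: [PARSE:-, VALIDATE:-, TRANSFORM:-, EMIT:P6(v=22,ok=T)] out:P5(v=0); bubbles=3
Tick 11: [PARSE:-, VALIDATE:-, TRANSFORM:-, EMIT:-] out:P6(v=22); bubbles=4
Total bubble-slots: 20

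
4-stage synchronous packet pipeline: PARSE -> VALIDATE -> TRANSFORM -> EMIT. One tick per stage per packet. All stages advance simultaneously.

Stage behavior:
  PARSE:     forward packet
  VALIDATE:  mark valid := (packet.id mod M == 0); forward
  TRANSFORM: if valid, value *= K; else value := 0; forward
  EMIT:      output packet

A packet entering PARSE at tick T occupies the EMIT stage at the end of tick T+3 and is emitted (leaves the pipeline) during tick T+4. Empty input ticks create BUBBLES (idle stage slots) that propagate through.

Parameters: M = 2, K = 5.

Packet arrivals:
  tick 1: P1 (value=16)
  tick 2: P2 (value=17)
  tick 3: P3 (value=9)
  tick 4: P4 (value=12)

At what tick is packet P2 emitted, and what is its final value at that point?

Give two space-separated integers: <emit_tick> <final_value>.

Tick 1: [PARSE:P1(v=16,ok=F), VALIDATE:-, TRANSFORM:-, EMIT:-] out:-; in:P1
Tick 2: [PARSE:P2(v=17,ok=F), VALIDATE:P1(v=16,ok=F), TRANSFORM:-, EMIT:-] out:-; in:P2
Tick 3: [PARSE:P3(v=9,ok=F), VALIDATE:P2(v=17,ok=T), TRANSFORM:P1(v=0,ok=F), EMIT:-] out:-; in:P3
Tick 4: [PARSE:P4(v=12,ok=F), VALIDATE:P3(v=9,ok=F), TRANSFORM:P2(v=85,ok=T), EMIT:P1(v=0,ok=F)] out:-; in:P4
Tick 5: [PARSE:-, VALIDATE:P4(v=12,ok=T), TRANSFORM:P3(v=0,ok=F), EMIT:P2(v=85,ok=T)] out:P1(v=0); in:-
Tick 6: [PARSE:-, VALIDATE:-, TRANSFORM:P4(v=60,ok=T), EMIT:P3(v=0,ok=F)] out:P2(v=85); in:-
Tick 7: [PARSE:-, VALIDATE:-, TRANSFORM:-, EMIT:P4(v=60,ok=T)] out:P3(v=0); in:-
Tick 8: [PARSE:-, VALIDATE:-, TRANSFORM:-, EMIT:-] out:P4(v=60); in:-
P2: arrives tick 2, valid=True (id=2, id%2=0), emit tick 6, final value 85

Answer: 6 85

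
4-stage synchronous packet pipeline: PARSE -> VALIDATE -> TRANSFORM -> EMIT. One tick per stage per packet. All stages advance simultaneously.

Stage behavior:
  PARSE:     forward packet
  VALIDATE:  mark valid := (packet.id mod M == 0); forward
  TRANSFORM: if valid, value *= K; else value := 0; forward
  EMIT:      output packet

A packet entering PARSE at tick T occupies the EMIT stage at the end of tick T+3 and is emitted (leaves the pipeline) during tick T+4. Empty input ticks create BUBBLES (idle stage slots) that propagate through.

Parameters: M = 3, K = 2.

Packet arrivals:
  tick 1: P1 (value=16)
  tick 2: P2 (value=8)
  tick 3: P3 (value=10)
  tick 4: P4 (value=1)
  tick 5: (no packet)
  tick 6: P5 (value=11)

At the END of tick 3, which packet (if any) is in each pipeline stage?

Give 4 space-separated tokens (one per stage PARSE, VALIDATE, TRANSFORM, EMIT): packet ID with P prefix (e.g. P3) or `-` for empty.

Tick 1: [PARSE:P1(v=16,ok=F), VALIDATE:-, TRANSFORM:-, EMIT:-] out:-; in:P1
Tick 2: [PARSE:P2(v=8,ok=F), VALIDATE:P1(v=16,ok=F), TRANSFORM:-, EMIT:-] out:-; in:P2
Tick 3: [PARSE:P3(v=10,ok=F), VALIDATE:P2(v=8,ok=F), TRANSFORM:P1(v=0,ok=F), EMIT:-] out:-; in:P3
At end of tick 3: ['P3', 'P2', 'P1', '-']

Answer: P3 P2 P1 -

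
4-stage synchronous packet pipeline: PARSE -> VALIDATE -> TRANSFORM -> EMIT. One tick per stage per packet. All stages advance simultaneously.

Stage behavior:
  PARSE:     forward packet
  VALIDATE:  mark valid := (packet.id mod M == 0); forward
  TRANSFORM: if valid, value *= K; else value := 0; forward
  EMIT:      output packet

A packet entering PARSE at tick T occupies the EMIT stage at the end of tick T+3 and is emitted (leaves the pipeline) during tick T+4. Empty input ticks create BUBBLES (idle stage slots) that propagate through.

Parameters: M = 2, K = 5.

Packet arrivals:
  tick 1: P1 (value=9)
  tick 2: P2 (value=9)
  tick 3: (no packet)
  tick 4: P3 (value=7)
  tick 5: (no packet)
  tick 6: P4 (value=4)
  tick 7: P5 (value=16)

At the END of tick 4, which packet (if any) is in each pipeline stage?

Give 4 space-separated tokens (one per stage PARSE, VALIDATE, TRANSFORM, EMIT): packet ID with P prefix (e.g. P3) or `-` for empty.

Answer: P3 - P2 P1

Derivation:
Tick 1: [PARSE:P1(v=9,ok=F), VALIDATE:-, TRANSFORM:-, EMIT:-] out:-; in:P1
Tick 2: [PARSE:P2(v=9,ok=F), VALIDATE:P1(v=9,ok=F), TRANSFORM:-, EMIT:-] out:-; in:P2
Tick 3: [PARSE:-, VALIDATE:P2(v=9,ok=T), TRANSFORM:P1(v=0,ok=F), EMIT:-] out:-; in:-
Tick 4: [PARSE:P3(v=7,ok=F), VALIDATE:-, TRANSFORM:P2(v=45,ok=T), EMIT:P1(v=0,ok=F)] out:-; in:P3
At end of tick 4: ['P3', '-', 'P2', 'P1']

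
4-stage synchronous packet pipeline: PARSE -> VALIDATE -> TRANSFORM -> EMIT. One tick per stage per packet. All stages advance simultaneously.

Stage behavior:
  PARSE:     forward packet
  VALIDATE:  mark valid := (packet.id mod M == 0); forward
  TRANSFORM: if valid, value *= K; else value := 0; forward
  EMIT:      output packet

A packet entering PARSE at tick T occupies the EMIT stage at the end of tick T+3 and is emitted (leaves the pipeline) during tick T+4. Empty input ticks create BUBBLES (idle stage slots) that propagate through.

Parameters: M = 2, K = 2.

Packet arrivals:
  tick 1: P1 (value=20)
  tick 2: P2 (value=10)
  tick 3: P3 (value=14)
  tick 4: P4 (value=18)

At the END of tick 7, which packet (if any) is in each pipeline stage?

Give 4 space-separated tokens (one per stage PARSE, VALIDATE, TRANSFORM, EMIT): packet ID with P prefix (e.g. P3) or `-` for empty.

Tick 1: [PARSE:P1(v=20,ok=F), VALIDATE:-, TRANSFORM:-, EMIT:-] out:-; in:P1
Tick 2: [PARSE:P2(v=10,ok=F), VALIDATE:P1(v=20,ok=F), TRANSFORM:-, EMIT:-] out:-; in:P2
Tick 3: [PARSE:P3(v=14,ok=F), VALIDATE:P2(v=10,ok=T), TRANSFORM:P1(v=0,ok=F), EMIT:-] out:-; in:P3
Tick 4: [PARSE:P4(v=18,ok=F), VALIDATE:P3(v=14,ok=F), TRANSFORM:P2(v=20,ok=T), EMIT:P1(v=0,ok=F)] out:-; in:P4
Tick 5: [PARSE:-, VALIDATE:P4(v=18,ok=T), TRANSFORM:P3(v=0,ok=F), EMIT:P2(v=20,ok=T)] out:P1(v=0); in:-
Tick 6: [PARSE:-, VALIDATE:-, TRANSFORM:P4(v=36,ok=T), EMIT:P3(v=0,ok=F)] out:P2(v=20); in:-
Tick 7: [PARSE:-, VALIDATE:-, TRANSFORM:-, EMIT:P4(v=36,ok=T)] out:P3(v=0); in:-
At end of tick 7: ['-', '-', '-', 'P4']

Answer: - - - P4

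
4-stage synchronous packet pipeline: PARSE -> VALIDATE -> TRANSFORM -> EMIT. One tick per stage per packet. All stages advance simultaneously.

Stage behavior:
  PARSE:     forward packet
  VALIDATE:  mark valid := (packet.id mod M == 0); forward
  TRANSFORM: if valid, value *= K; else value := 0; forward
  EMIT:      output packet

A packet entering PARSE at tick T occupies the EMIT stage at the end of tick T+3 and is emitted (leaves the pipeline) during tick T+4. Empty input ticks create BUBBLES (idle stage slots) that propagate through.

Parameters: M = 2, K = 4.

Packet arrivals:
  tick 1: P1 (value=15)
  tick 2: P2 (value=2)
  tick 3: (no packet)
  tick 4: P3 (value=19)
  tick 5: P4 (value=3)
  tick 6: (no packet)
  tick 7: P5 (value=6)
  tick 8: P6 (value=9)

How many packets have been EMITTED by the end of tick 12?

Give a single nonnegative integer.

Answer: 6

Derivation:
Tick 1: [PARSE:P1(v=15,ok=F), VALIDATE:-, TRANSFORM:-, EMIT:-] out:-; in:P1
Tick 2: [PARSE:P2(v=2,ok=F), VALIDATE:P1(v=15,ok=F), TRANSFORM:-, EMIT:-] out:-; in:P2
Tick 3: [PARSE:-, VALIDATE:P2(v=2,ok=T), TRANSFORM:P1(v=0,ok=F), EMIT:-] out:-; in:-
Tick 4: [PARSE:P3(v=19,ok=F), VALIDATE:-, TRANSFORM:P2(v=8,ok=T), EMIT:P1(v=0,ok=F)] out:-; in:P3
Tick 5: [PARSE:P4(v=3,ok=F), VALIDATE:P3(v=19,ok=F), TRANSFORM:-, EMIT:P2(v=8,ok=T)] out:P1(v=0); in:P4
Tick 6: [PARSE:-, VALIDATE:P4(v=3,ok=T), TRANSFORM:P3(v=0,ok=F), EMIT:-] out:P2(v=8); in:-
Tick 7: [PARSE:P5(v=6,ok=F), VALIDATE:-, TRANSFORM:P4(v=12,ok=T), EMIT:P3(v=0,ok=F)] out:-; in:P5
Tick 8: [PARSE:P6(v=9,ok=F), VALIDATE:P5(v=6,ok=F), TRANSFORM:-, EMIT:P4(v=12,ok=T)] out:P3(v=0); in:P6
Tick 9: [PARSE:-, VALIDATE:P6(v=9,ok=T), TRANSFORM:P5(v=0,ok=F), EMIT:-] out:P4(v=12); in:-
Tick 10: [PARSE:-, VALIDATE:-, TRANSFORM:P6(v=36,ok=T), EMIT:P5(v=0,ok=F)] out:-; in:-
Tick 11: [PARSE:-, VALIDATE:-, TRANSFORM:-, EMIT:P6(v=36,ok=T)] out:P5(v=0); in:-
Tick 12: [PARSE:-, VALIDATE:-, TRANSFORM:-, EMIT:-] out:P6(v=36); in:-
Emitted by tick 12: ['P1', 'P2', 'P3', 'P4', 'P5', 'P6']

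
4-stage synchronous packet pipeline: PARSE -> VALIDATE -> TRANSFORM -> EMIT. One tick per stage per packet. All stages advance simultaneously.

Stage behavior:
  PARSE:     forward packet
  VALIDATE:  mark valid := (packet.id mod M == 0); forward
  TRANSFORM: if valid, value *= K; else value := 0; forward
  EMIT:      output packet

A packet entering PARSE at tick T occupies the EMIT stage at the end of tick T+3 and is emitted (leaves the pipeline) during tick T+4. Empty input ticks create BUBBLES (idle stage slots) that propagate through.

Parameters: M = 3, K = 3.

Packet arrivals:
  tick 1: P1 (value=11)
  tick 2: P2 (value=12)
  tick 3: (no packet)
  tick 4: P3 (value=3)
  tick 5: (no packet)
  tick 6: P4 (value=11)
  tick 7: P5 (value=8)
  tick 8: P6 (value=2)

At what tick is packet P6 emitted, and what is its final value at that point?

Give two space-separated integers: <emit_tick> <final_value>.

Answer: 12 6

Derivation:
Tick 1: [PARSE:P1(v=11,ok=F), VALIDATE:-, TRANSFORM:-, EMIT:-] out:-; in:P1
Tick 2: [PARSE:P2(v=12,ok=F), VALIDATE:P1(v=11,ok=F), TRANSFORM:-, EMIT:-] out:-; in:P2
Tick 3: [PARSE:-, VALIDATE:P2(v=12,ok=F), TRANSFORM:P1(v=0,ok=F), EMIT:-] out:-; in:-
Tick 4: [PARSE:P3(v=3,ok=F), VALIDATE:-, TRANSFORM:P2(v=0,ok=F), EMIT:P1(v=0,ok=F)] out:-; in:P3
Tick 5: [PARSE:-, VALIDATE:P3(v=3,ok=T), TRANSFORM:-, EMIT:P2(v=0,ok=F)] out:P1(v=0); in:-
Tick 6: [PARSE:P4(v=11,ok=F), VALIDATE:-, TRANSFORM:P3(v=9,ok=T), EMIT:-] out:P2(v=0); in:P4
Tick 7: [PARSE:P5(v=8,ok=F), VALIDATE:P4(v=11,ok=F), TRANSFORM:-, EMIT:P3(v=9,ok=T)] out:-; in:P5
Tick 8: [PARSE:P6(v=2,ok=F), VALIDATE:P5(v=8,ok=F), TRANSFORM:P4(v=0,ok=F), EMIT:-] out:P3(v=9); in:P6
Tick 9: [PARSE:-, VALIDATE:P6(v=2,ok=T), TRANSFORM:P5(v=0,ok=F), EMIT:P4(v=0,ok=F)] out:-; in:-
Tick 10: [PARSE:-, VALIDATE:-, TRANSFORM:P6(v=6,ok=T), EMIT:P5(v=0,ok=F)] out:P4(v=0); in:-
Tick 11: [PARSE:-, VALIDATE:-, TRANSFORM:-, EMIT:P6(v=6,ok=T)] out:P5(v=0); in:-
Tick 12: [PARSE:-, VALIDATE:-, TRANSFORM:-, EMIT:-] out:P6(v=6); in:-
P6: arrives tick 8, valid=True (id=6, id%3=0), emit tick 12, final value 6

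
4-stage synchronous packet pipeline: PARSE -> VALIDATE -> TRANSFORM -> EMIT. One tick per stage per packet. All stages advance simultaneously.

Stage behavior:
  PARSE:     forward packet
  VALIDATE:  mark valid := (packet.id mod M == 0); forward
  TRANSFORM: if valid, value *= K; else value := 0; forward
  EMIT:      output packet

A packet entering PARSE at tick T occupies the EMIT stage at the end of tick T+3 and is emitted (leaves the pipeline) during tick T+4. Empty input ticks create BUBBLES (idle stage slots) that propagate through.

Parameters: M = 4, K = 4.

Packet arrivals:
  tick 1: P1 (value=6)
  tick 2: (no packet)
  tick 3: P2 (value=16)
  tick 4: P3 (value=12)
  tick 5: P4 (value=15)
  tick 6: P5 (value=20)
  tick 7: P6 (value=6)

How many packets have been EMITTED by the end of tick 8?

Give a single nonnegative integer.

Tick 1: [PARSE:P1(v=6,ok=F), VALIDATE:-, TRANSFORM:-, EMIT:-] out:-; in:P1
Tick 2: [PARSE:-, VALIDATE:P1(v=6,ok=F), TRANSFORM:-, EMIT:-] out:-; in:-
Tick 3: [PARSE:P2(v=16,ok=F), VALIDATE:-, TRANSFORM:P1(v=0,ok=F), EMIT:-] out:-; in:P2
Tick 4: [PARSE:P3(v=12,ok=F), VALIDATE:P2(v=16,ok=F), TRANSFORM:-, EMIT:P1(v=0,ok=F)] out:-; in:P3
Tick 5: [PARSE:P4(v=15,ok=F), VALIDATE:P3(v=12,ok=F), TRANSFORM:P2(v=0,ok=F), EMIT:-] out:P1(v=0); in:P4
Tick 6: [PARSE:P5(v=20,ok=F), VALIDATE:P4(v=15,ok=T), TRANSFORM:P3(v=0,ok=F), EMIT:P2(v=0,ok=F)] out:-; in:P5
Tick 7: [PARSE:P6(v=6,ok=F), VALIDATE:P5(v=20,ok=F), TRANSFORM:P4(v=60,ok=T), EMIT:P3(v=0,ok=F)] out:P2(v=0); in:P6
Tick 8: [PARSE:-, VALIDATE:P6(v=6,ok=F), TRANSFORM:P5(v=0,ok=F), EMIT:P4(v=60,ok=T)] out:P3(v=0); in:-
Emitted by tick 8: ['P1', 'P2', 'P3']

Answer: 3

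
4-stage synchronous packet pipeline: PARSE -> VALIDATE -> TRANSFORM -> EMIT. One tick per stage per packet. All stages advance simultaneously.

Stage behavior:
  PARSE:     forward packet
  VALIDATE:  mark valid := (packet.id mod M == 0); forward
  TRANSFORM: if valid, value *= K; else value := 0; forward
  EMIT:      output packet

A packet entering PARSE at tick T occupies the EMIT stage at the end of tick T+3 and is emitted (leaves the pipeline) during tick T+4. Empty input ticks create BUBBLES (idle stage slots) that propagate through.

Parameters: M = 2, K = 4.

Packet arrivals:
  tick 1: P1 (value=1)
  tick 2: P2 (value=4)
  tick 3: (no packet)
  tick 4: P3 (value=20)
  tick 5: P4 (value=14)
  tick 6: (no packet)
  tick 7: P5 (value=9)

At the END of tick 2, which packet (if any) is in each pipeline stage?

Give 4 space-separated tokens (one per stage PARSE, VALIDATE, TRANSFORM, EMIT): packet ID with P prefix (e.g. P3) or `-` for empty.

Tick 1: [PARSE:P1(v=1,ok=F), VALIDATE:-, TRANSFORM:-, EMIT:-] out:-; in:P1
Tick 2: [PARSE:P2(v=4,ok=F), VALIDATE:P1(v=1,ok=F), TRANSFORM:-, EMIT:-] out:-; in:P2
At end of tick 2: ['P2', 'P1', '-', '-']

Answer: P2 P1 - -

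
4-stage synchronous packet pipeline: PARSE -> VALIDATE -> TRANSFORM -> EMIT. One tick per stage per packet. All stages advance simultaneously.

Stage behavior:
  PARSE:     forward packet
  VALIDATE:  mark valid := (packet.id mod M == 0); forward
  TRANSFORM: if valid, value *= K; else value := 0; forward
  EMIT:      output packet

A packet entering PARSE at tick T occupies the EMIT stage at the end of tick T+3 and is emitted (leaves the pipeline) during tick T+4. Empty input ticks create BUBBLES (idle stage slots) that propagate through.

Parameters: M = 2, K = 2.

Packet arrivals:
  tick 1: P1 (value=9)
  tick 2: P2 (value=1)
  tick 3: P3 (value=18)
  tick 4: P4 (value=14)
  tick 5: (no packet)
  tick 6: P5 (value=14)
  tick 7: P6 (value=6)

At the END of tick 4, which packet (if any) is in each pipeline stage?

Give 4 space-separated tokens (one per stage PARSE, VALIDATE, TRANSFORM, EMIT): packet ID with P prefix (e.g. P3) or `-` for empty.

Tick 1: [PARSE:P1(v=9,ok=F), VALIDATE:-, TRANSFORM:-, EMIT:-] out:-; in:P1
Tick 2: [PARSE:P2(v=1,ok=F), VALIDATE:P1(v=9,ok=F), TRANSFORM:-, EMIT:-] out:-; in:P2
Tick 3: [PARSE:P3(v=18,ok=F), VALIDATE:P2(v=1,ok=T), TRANSFORM:P1(v=0,ok=F), EMIT:-] out:-; in:P3
Tick 4: [PARSE:P4(v=14,ok=F), VALIDATE:P3(v=18,ok=F), TRANSFORM:P2(v=2,ok=T), EMIT:P1(v=0,ok=F)] out:-; in:P4
At end of tick 4: ['P4', 'P3', 'P2', 'P1']

Answer: P4 P3 P2 P1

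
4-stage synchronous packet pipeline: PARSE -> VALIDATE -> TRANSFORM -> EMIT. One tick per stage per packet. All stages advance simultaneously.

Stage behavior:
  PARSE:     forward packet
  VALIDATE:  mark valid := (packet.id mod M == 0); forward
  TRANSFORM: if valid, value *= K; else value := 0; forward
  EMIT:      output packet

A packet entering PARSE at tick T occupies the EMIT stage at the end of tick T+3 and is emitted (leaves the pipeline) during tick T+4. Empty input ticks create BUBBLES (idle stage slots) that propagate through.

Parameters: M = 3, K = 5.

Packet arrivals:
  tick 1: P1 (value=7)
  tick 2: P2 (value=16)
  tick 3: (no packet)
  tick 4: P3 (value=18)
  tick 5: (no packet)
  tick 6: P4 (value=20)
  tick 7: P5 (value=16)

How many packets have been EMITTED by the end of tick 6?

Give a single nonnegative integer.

Tick 1: [PARSE:P1(v=7,ok=F), VALIDATE:-, TRANSFORM:-, EMIT:-] out:-; in:P1
Tick 2: [PARSE:P2(v=16,ok=F), VALIDATE:P1(v=7,ok=F), TRANSFORM:-, EMIT:-] out:-; in:P2
Tick 3: [PARSE:-, VALIDATE:P2(v=16,ok=F), TRANSFORM:P1(v=0,ok=F), EMIT:-] out:-; in:-
Tick 4: [PARSE:P3(v=18,ok=F), VALIDATE:-, TRANSFORM:P2(v=0,ok=F), EMIT:P1(v=0,ok=F)] out:-; in:P3
Tick 5: [PARSE:-, VALIDATE:P3(v=18,ok=T), TRANSFORM:-, EMIT:P2(v=0,ok=F)] out:P1(v=0); in:-
Tick 6: [PARSE:P4(v=20,ok=F), VALIDATE:-, TRANSFORM:P3(v=90,ok=T), EMIT:-] out:P2(v=0); in:P4
Emitted by tick 6: ['P1', 'P2']

Answer: 2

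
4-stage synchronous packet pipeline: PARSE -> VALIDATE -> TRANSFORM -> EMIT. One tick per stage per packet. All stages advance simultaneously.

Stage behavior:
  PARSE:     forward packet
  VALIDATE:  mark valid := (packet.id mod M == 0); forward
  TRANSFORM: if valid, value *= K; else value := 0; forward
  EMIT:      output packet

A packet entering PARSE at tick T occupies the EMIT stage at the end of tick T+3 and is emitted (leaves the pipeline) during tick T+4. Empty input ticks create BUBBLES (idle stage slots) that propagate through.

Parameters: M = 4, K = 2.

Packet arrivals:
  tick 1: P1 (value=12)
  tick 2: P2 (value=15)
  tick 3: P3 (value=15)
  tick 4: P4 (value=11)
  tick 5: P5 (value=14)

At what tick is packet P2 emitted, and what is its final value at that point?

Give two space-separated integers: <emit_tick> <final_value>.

Answer: 6 0

Derivation:
Tick 1: [PARSE:P1(v=12,ok=F), VALIDATE:-, TRANSFORM:-, EMIT:-] out:-; in:P1
Tick 2: [PARSE:P2(v=15,ok=F), VALIDATE:P1(v=12,ok=F), TRANSFORM:-, EMIT:-] out:-; in:P2
Tick 3: [PARSE:P3(v=15,ok=F), VALIDATE:P2(v=15,ok=F), TRANSFORM:P1(v=0,ok=F), EMIT:-] out:-; in:P3
Tick 4: [PARSE:P4(v=11,ok=F), VALIDATE:P3(v=15,ok=F), TRANSFORM:P2(v=0,ok=F), EMIT:P1(v=0,ok=F)] out:-; in:P4
Tick 5: [PARSE:P5(v=14,ok=F), VALIDATE:P4(v=11,ok=T), TRANSFORM:P3(v=0,ok=F), EMIT:P2(v=0,ok=F)] out:P1(v=0); in:P5
Tick 6: [PARSE:-, VALIDATE:P5(v=14,ok=F), TRANSFORM:P4(v=22,ok=T), EMIT:P3(v=0,ok=F)] out:P2(v=0); in:-
Tick 7: [PARSE:-, VALIDATE:-, TRANSFORM:P5(v=0,ok=F), EMIT:P4(v=22,ok=T)] out:P3(v=0); in:-
Tick 8: [PARSE:-, VALIDATE:-, TRANSFORM:-, EMIT:P5(v=0,ok=F)] out:P4(v=22); in:-
Tick 9: [PARSE:-, VALIDATE:-, TRANSFORM:-, EMIT:-] out:P5(v=0); in:-
P2: arrives tick 2, valid=False (id=2, id%4=2), emit tick 6, final value 0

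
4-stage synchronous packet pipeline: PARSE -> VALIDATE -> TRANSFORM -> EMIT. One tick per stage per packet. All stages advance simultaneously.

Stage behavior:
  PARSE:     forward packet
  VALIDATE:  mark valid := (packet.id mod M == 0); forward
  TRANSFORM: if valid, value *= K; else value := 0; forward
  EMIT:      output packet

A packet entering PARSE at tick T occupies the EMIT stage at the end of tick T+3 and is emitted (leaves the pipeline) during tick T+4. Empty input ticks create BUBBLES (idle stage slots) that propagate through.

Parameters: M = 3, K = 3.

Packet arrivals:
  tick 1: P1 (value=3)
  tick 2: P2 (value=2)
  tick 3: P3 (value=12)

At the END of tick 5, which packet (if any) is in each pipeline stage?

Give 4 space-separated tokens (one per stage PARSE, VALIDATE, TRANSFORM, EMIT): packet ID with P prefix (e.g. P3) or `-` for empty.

Answer: - - P3 P2

Derivation:
Tick 1: [PARSE:P1(v=3,ok=F), VALIDATE:-, TRANSFORM:-, EMIT:-] out:-; in:P1
Tick 2: [PARSE:P2(v=2,ok=F), VALIDATE:P1(v=3,ok=F), TRANSFORM:-, EMIT:-] out:-; in:P2
Tick 3: [PARSE:P3(v=12,ok=F), VALIDATE:P2(v=2,ok=F), TRANSFORM:P1(v=0,ok=F), EMIT:-] out:-; in:P3
Tick 4: [PARSE:-, VALIDATE:P3(v=12,ok=T), TRANSFORM:P2(v=0,ok=F), EMIT:P1(v=0,ok=F)] out:-; in:-
Tick 5: [PARSE:-, VALIDATE:-, TRANSFORM:P3(v=36,ok=T), EMIT:P2(v=0,ok=F)] out:P1(v=0); in:-
At end of tick 5: ['-', '-', 'P3', 'P2']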